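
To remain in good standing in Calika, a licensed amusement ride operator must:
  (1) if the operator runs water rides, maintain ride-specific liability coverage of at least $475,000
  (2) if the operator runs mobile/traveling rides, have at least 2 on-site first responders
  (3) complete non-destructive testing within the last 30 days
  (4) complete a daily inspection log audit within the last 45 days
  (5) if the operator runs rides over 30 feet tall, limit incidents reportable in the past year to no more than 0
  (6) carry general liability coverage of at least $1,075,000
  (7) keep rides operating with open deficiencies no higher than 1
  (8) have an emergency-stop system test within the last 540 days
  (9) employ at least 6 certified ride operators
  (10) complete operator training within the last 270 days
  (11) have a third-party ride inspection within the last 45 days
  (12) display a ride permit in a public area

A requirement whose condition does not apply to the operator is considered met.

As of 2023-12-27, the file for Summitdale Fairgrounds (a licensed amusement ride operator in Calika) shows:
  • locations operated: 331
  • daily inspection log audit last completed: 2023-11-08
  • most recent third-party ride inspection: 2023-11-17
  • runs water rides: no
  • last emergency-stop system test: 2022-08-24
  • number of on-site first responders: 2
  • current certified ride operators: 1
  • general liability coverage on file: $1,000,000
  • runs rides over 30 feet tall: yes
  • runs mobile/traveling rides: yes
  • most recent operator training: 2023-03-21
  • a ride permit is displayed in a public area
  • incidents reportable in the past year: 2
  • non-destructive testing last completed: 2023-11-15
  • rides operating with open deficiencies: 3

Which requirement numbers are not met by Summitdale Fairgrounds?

1. condition 'runs water rides' does not hold → requirement n/a → met
2. condition 'runs mobile/traveling rides' holds; on-site first responders 2 ≥ 2 → met
3. non-destructive testing 42 days ago vs limit 30 → not met
4. daily inspection log audit 49 days ago vs limit 45 → not met
5. condition 'runs rides over 30 feet tall' holds; incidents reportable in the past year 2 > 0 → not met
6. general liability coverage $1,000,000 < $1,075,000 → not met
7. rides operating with open deficiencies 3 > 1 → not met
8. emergency-stop system test 490 days ago vs limit 540 → met
9. certified ride operators 1 < 6 → not met
10. operator training 281 days ago vs limit 270 → not met
11. third-party ride inspection 40 days ago vs limit 45 → met
12. ride permit present → met
Not met: 3, 4, 5, 6, 7, 9, 10

3, 4, 5, 6, 7, 9, 10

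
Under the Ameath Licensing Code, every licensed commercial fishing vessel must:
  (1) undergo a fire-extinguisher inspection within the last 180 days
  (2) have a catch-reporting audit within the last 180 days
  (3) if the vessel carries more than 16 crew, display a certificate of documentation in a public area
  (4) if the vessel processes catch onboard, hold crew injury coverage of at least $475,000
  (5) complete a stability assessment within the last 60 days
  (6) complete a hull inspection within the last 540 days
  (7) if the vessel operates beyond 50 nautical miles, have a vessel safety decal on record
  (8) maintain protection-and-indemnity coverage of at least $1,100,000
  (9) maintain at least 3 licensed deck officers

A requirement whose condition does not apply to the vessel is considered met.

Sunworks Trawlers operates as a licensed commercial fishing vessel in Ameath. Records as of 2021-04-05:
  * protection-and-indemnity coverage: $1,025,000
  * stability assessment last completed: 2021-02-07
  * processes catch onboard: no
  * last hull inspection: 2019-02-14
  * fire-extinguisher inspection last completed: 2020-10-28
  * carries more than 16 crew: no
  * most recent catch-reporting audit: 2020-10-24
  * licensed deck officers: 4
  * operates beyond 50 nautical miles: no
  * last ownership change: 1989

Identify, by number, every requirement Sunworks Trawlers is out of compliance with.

6, 8

1. fire-extinguisher inspection 159 days ago vs limit 180 → met
2. catch-reporting audit 163 days ago vs limit 180 → met
3. condition 'carries more than 16 crew' does not hold → requirement n/a → met
4. condition 'processes catch onboard' does not hold → requirement n/a → met
5. stability assessment 57 days ago vs limit 60 → met
6. hull inspection 781 days ago vs limit 540 → not met
7. condition 'operates beyond 50 nautical miles' does not hold → requirement n/a → met
8. protection-and-indemnity coverage $1,025,000 < $1,100,000 → not met
9. licensed deck officers 4 ≥ 3 → met
Not met: 6, 8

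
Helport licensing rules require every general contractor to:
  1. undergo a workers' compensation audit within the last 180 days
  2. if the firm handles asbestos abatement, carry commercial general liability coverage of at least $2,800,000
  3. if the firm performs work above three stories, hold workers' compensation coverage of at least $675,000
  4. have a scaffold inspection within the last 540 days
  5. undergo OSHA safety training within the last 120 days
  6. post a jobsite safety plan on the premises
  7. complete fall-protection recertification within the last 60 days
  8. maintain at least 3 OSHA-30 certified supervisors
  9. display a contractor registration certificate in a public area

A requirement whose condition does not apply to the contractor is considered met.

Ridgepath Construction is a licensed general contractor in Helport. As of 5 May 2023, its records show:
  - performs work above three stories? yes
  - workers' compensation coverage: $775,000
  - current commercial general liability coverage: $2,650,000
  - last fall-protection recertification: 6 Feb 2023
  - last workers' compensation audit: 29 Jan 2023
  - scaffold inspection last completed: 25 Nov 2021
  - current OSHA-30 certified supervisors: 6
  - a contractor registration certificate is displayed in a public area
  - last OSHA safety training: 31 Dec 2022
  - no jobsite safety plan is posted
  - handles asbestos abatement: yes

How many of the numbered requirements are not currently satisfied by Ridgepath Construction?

1. workers' compensation audit 96 days ago vs limit 180 → met
2. condition 'handles asbestos abatement' holds; commercial general liability coverage $2,650,000 < $2,800,000 → not met
3. condition 'performs work above three stories' holds; workers' compensation coverage $775,000 ≥ $675,000 → met
4. scaffold inspection 526 days ago vs limit 540 → met
5. OSHA safety training 125 days ago vs limit 120 → not met
6. jobsite safety plan absent → not met
7. fall-protection recertification 88 days ago vs limit 60 → not met
8. OSHA-30 certified supervisors 6 ≥ 3 → met
9. contractor registration certificate present → met
Not met: 4 of 9

4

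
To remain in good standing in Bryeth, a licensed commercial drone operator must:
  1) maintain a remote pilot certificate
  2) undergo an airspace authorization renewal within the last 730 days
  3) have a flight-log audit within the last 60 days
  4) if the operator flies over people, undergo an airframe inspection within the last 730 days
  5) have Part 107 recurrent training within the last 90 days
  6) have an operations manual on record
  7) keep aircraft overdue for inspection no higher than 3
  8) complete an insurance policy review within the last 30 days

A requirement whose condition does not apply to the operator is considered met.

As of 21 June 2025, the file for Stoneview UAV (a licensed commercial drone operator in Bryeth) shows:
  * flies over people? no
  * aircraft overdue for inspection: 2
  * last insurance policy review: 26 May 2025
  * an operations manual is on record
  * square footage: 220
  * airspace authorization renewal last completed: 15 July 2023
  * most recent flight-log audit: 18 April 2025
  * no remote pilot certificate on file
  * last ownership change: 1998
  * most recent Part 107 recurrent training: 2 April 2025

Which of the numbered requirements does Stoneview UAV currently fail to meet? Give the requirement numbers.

1. remote pilot certificate absent → not met
2. airspace authorization renewal 707 days ago vs limit 730 → met
3. flight-log audit 64 days ago vs limit 60 → not met
4. condition 'flies over people' does not hold → requirement n/a → met
5. Part 107 recurrent training 80 days ago vs limit 90 → met
6. operations manual present → met
7. aircraft overdue for inspection 2 ≤ 3 → met
8. insurance policy review 26 days ago vs limit 30 → met
Not met: 1, 3

1, 3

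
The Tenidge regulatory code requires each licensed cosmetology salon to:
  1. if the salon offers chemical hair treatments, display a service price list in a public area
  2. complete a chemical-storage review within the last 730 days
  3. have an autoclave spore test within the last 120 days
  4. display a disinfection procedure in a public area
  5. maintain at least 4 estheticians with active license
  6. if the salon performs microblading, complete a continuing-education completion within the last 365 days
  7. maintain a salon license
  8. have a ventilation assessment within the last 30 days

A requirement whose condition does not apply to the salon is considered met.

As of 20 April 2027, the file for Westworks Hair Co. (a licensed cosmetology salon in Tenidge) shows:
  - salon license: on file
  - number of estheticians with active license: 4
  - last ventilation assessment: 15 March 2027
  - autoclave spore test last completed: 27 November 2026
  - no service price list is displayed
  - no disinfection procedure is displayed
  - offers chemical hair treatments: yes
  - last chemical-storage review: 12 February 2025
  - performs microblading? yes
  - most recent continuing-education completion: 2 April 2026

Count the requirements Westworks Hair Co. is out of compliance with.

1. condition 'offers chemical hair treatments' holds; service price list absent → not met
2. chemical-storage review 797 days ago vs limit 730 → not met
3. autoclave spore test 144 days ago vs limit 120 → not met
4. disinfection procedure absent → not met
5. estheticians with active license 4 ≥ 4 → met
6. condition 'performs microblading' holds; continuing-education completion 383 days ago vs limit 365 → not met
7. salon license present → met
8. ventilation assessment 36 days ago vs limit 30 → not met
Not met: 6 of 8

6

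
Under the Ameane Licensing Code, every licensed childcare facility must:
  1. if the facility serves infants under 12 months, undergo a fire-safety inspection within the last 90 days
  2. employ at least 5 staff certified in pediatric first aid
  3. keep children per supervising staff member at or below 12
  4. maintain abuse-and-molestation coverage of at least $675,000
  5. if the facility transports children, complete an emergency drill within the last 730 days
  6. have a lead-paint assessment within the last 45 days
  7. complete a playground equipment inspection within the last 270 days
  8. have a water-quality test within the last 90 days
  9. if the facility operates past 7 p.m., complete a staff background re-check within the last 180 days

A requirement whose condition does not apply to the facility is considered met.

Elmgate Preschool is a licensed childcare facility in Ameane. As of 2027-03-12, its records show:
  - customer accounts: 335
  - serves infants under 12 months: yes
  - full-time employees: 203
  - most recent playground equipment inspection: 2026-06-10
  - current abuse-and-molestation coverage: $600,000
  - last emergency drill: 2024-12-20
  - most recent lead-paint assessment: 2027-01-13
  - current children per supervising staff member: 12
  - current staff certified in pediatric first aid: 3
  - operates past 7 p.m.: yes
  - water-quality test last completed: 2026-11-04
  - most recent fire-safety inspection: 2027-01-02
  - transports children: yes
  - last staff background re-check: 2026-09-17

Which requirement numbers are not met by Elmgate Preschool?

1. condition 'serves infants under 12 months' holds; fire-safety inspection 69 days ago vs limit 90 → met
2. staff certified in pediatric first aid 3 < 5 → not met
3. children per supervising staff member 12 ≤ 12 → met
4. abuse-and-molestation coverage $600,000 < $675,000 → not met
5. condition 'transports children' holds; emergency drill 812 days ago vs limit 730 → not met
6. lead-paint assessment 58 days ago vs limit 45 → not met
7. playground equipment inspection 275 days ago vs limit 270 → not met
8. water-quality test 128 days ago vs limit 90 → not met
9. condition 'operates past 7 p.m.' holds; staff background re-check 176 days ago vs limit 180 → met
Not met: 2, 4, 5, 6, 7, 8

2, 4, 5, 6, 7, 8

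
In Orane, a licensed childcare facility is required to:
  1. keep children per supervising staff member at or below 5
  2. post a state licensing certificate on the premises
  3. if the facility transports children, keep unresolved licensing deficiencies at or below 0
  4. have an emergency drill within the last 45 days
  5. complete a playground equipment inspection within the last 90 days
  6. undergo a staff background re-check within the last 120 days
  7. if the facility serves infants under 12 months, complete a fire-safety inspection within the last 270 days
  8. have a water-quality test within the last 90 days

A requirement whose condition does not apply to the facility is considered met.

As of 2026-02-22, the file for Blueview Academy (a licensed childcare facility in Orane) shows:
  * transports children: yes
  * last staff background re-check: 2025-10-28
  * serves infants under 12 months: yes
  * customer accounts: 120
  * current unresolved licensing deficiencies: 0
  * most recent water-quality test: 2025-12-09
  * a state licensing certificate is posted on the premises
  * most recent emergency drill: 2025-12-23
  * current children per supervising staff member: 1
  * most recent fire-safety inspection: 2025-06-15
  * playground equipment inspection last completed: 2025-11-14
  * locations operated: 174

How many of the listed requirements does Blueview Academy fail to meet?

2

1. children per supervising staff member 1 ≤ 5 → met
2. state licensing certificate present → met
3. condition 'transports children' holds; unresolved licensing deficiencies 0 ≤ 0 → met
4. emergency drill 61 days ago vs limit 45 → not met
5. playground equipment inspection 100 days ago vs limit 90 → not met
6. staff background re-check 117 days ago vs limit 120 → met
7. condition 'serves infants under 12 months' holds; fire-safety inspection 252 days ago vs limit 270 → met
8. water-quality test 75 days ago vs limit 90 → met
Not met: 2 of 8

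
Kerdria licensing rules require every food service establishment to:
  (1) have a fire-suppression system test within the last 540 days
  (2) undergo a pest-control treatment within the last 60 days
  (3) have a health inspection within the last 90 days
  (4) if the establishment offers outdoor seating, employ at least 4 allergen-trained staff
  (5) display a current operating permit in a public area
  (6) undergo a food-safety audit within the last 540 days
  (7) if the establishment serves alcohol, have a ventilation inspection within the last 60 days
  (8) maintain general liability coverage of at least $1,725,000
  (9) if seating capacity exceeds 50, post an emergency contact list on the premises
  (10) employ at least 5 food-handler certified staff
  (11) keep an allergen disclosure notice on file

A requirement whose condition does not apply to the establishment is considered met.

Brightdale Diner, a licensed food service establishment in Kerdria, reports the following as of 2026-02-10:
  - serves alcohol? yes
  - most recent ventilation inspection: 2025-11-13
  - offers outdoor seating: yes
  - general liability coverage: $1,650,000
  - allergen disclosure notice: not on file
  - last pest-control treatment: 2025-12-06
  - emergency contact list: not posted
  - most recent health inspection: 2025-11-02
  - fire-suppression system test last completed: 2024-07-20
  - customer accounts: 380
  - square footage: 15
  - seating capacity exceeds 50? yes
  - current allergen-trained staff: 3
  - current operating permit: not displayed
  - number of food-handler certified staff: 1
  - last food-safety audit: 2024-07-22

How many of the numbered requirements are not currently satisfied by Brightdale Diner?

11

1. fire-suppression system test 570 days ago vs limit 540 → not met
2. pest-control treatment 66 days ago vs limit 60 → not met
3. health inspection 100 days ago vs limit 90 → not met
4. condition 'offers outdoor seating' holds; allergen-trained staff 3 < 4 → not met
5. current operating permit absent → not met
6. food-safety audit 568 days ago vs limit 540 → not met
7. condition 'serves alcohol' holds; ventilation inspection 89 days ago vs limit 60 → not met
8. general liability coverage $1,650,000 < $1,725,000 → not met
9. condition 'seating capacity exceeds 50' holds; emergency contact list absent → not met
10. food-handler certified staff 1 < 5 → not met
11. allergen disclosure notice absent → not met
Not met: 11 of 11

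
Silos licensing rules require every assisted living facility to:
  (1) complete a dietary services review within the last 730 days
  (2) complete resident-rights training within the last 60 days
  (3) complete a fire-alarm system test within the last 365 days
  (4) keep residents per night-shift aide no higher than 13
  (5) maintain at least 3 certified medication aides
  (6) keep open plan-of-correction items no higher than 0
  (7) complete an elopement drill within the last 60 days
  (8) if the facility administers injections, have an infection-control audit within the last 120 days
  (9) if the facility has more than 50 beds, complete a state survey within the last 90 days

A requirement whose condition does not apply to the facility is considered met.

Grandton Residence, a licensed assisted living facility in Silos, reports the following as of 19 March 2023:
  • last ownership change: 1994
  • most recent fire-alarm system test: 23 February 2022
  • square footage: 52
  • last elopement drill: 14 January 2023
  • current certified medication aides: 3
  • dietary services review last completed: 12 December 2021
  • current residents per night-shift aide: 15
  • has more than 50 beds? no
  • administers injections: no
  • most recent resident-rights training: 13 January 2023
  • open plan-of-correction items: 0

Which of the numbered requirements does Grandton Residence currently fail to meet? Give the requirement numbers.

2, 3, 4, 7

1. dietary services review 462 days ago vs limit 730 → met
2. resident-rights training 65 days ago vs limit 60 → not met
3. fire-alarm system test 389 days ago vs limit 365 → not met
4. residents per night-shift aide 15 > 13 → not met
5. certified medication aides 3 ≥ 3 → met
6. open plan-of-correction items 0 ≤ 0 → met
7. elopement drill 64 days ago vs limit 60 → not met
8. condition 'administers injections' does not hold → requirement n/a → met
9. condition 'has more than 50 beds' does not hold → requirement n/a → met
Not met: 2, 3, 4, 7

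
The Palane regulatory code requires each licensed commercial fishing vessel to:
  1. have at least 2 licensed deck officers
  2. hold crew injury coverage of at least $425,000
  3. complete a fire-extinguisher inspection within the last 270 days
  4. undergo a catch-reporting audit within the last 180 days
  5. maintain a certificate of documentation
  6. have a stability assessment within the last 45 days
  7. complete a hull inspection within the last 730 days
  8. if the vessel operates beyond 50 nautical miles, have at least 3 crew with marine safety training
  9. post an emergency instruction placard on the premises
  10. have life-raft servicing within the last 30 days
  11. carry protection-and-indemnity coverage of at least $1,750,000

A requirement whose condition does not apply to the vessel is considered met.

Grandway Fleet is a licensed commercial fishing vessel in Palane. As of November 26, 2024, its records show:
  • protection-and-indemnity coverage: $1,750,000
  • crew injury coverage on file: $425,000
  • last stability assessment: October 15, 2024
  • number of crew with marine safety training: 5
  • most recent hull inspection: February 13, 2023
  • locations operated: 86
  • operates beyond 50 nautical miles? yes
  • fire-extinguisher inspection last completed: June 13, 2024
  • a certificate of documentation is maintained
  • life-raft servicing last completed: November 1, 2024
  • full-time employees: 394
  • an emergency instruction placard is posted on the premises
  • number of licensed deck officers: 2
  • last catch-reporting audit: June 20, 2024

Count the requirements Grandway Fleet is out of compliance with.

0

1. licensed deck officers 2 ≥ 2 → met
2. crew injury coverage $425,000 ≥ $425,000 → met
3. fire-extinguisher inspection 166 days ago vs limit 270 → met
4. catch-reporting audit 159 days ago vs limit 180 → met
5. certificate of documentation present → met
6. stability assessment 42 days ago vs limit 45 → met
7. hull inspection 652 days ago vs limit 730 → met
8. condition 'operates beyond 50 nautical miles' holds; crew with marine safety training 5 ≥ 3 → met
9. emergency instruction placard present → met
10. life-raft servicing 25 days ago vs limit 30 → met
11. protection-and-indemnity coverage $1,750,000 ≥ $1,750,000 → met
Not met: 0 of 11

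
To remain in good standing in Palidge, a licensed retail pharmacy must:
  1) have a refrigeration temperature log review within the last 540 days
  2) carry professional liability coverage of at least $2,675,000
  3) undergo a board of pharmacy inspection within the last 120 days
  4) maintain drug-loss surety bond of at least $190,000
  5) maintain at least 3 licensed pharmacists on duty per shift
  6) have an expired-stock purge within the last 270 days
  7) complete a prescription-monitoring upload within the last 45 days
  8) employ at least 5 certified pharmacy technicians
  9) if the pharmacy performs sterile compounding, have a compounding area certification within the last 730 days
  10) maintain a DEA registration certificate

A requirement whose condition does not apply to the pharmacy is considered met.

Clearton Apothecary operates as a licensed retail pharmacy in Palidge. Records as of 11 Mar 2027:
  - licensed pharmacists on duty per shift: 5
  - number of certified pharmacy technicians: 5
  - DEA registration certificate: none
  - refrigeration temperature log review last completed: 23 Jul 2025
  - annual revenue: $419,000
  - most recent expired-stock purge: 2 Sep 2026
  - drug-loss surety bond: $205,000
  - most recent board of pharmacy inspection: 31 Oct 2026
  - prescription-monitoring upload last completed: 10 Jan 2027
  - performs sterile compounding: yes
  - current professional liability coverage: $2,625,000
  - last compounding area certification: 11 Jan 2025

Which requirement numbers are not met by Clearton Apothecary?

1, 2, 3, 7, 9, 10

1. refrigeration temperature log review 596 days ago vs limit 540 → not met
2. professional liability coverage $2,625,000 < $2,675,000 → not met
3. board of pharmacy inspection 131 days ago vs limit 120 → not met
4. drug-loss surety bond $205,000 ≥ $190,000 → met
5. licensed pharmacists on duty per shift 5 ≥ 3 → met
6. expired-stock purge 190 days ago vs limit 270 → met
7. prescription-monitoring upload 60 days ago vs limit 45 → not met
8. certified pharmacy technicians 5 ≥ 5 → met
9. condition 'performs sterile compounding' holds; compounding area certification 789 days ago vs limit 730 → not met
10. DEA registration certificate absent → not met
Not met: 1, 2, 3, 7, 9, 10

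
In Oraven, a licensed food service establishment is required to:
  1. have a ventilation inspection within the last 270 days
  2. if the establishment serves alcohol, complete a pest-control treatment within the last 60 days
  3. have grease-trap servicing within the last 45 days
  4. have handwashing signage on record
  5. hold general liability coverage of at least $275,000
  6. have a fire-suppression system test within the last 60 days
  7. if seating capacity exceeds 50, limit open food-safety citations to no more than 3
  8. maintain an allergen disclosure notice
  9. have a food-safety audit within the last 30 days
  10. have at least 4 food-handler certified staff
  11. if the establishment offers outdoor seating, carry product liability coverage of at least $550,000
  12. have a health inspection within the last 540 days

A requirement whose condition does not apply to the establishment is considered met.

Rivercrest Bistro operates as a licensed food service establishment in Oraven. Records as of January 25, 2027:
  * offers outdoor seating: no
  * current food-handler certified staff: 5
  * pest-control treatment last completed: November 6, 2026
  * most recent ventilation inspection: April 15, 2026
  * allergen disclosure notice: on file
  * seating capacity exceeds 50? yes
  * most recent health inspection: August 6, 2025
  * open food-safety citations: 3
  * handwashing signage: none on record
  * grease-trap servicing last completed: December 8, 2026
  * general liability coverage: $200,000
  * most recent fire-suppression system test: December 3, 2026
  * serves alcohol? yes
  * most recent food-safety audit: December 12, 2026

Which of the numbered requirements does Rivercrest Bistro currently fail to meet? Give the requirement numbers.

1. ventilation inspection 285 days ago vs limit 270 → not met
2. condition 'serves alcohol' holds; pest-control treatment 80 days ago vs limit 60 → not met
3. grease-trap servicing 48 days ago vs limit 45 → not met
4. handwashing signage absent → not met
5. general liability coverage $200,000 < $275,000 → not met
6. fire-suppression system test 53 days ago vs limit 60 → met
7. condition 'seating capacity exceeds 50' holds; open food-safety citations 3 ≤ 3 → met
8. allergen disclosure notice present → met
9. food-safety audit 44 days ago vs limit 30 → not met
10. food-handler certified staff 5 ≥ 4 → met
11. condition 'offers outdoor seating' does not hold → requirement n/a → met
12. health inspection 537 days ago vs limit 540 → met
Not met: 1, 2, 3, 4, 5, 9

1, 2, 3, 4, 5, 9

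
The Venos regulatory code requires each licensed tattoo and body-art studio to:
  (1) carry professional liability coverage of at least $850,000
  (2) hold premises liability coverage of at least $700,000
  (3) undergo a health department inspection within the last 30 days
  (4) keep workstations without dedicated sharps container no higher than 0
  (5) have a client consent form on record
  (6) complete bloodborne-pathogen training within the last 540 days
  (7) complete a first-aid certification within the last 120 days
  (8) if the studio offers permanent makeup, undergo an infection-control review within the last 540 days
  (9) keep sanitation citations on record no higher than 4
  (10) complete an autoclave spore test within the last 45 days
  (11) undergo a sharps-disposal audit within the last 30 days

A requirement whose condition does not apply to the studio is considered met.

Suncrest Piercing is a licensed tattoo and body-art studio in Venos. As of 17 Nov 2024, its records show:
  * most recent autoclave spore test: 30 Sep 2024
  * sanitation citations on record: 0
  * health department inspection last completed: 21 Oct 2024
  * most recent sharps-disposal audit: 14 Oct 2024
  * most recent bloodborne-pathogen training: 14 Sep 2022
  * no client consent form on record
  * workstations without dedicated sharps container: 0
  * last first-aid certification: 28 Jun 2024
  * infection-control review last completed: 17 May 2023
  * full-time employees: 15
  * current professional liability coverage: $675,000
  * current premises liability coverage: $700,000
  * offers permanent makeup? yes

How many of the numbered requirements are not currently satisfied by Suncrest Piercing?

7

1. professional liability coverage $675,000 < $850,000 → not met
2. premises liability coverage $700,000 ≥ $700,000 → met
3. health department inspection 27 days ago vs limit 30 → met
4. workstations without dedicated sharps container 0 ≤ 0 → met
5. client consent form absent → not met
6. bloodborne-pathogen training 795 days ago vs limit 540 → not met
7. first-aid certification 142 days ago vs limit 120 → not met
8. condition 'offers permanent makeup' holds; infection-control review 550 days ago vs limit 540 → not met
9. sanitation citations on record 0 ≤ 4 → met
10. autoclave spore test 48 days ago vs limit 45 → not met
11. sharps-disposal audit 34 days ago vs limit 30 → not met
Not met: 7 of 11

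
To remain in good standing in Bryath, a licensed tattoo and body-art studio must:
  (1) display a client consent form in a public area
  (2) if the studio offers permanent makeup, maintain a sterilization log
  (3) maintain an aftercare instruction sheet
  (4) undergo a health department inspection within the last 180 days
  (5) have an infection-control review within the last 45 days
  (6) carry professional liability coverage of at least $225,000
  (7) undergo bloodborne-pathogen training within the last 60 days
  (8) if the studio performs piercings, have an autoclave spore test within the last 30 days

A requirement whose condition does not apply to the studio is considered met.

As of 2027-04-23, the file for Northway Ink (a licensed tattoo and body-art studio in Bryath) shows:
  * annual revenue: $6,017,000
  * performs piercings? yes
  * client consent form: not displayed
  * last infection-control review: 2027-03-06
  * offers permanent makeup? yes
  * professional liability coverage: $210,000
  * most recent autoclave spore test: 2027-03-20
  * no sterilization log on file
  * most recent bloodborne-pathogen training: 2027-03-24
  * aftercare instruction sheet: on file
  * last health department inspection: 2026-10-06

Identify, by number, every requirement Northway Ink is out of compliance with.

1. client consent form absent → not met
2. condition 'offers permanent makeup' holds; sterilization log absent → not met
3. aftercare instruction sheet present → met
4. health department inspection 199 days ago vs limit 180 → not met
5. infection-control review 48 days ago vs limit 45 → not met
6. professional liability coverage $210,000 < $225,000 → not met
7. bloodborne-pathogen training 30 days ago vs limit 60 → met
8. condition 'performs piercings' holds; autoclave spore test 34 days ago vs limit 30 → not met
Not met: 1, 2, 4, 5, 6, 8

1, 2, 4, 5, 6, 8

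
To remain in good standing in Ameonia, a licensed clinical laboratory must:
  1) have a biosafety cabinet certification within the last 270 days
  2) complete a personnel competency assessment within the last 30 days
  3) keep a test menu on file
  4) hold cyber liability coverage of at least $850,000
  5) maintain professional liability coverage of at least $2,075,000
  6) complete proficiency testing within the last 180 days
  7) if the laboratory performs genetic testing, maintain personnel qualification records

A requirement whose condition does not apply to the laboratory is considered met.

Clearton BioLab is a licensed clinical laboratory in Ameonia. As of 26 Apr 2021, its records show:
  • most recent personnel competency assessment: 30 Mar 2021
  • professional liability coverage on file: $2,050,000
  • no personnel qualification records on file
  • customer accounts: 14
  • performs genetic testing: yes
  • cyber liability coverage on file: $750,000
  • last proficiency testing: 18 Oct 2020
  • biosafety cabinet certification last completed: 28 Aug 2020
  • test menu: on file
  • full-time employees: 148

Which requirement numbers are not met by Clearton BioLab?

1. biosafety cabinet certification 241 days ago vs limit 270 → met
2. personnel competency assessment 27 days ago vs limit 30 → met
3. test menu present → met
4. cyber liability coverage $750,000 < $850,000 → not met
5. professional liability coverage $2,050,000 < $2,075,000 → not met
6. proficiency testing 190 days ago vs limit 180 → not met
7. condition 'performs genetic testing' holds; personnel qualification records absent → not met
Not met: 4, 5, 6, 7

4, 5, 6, 7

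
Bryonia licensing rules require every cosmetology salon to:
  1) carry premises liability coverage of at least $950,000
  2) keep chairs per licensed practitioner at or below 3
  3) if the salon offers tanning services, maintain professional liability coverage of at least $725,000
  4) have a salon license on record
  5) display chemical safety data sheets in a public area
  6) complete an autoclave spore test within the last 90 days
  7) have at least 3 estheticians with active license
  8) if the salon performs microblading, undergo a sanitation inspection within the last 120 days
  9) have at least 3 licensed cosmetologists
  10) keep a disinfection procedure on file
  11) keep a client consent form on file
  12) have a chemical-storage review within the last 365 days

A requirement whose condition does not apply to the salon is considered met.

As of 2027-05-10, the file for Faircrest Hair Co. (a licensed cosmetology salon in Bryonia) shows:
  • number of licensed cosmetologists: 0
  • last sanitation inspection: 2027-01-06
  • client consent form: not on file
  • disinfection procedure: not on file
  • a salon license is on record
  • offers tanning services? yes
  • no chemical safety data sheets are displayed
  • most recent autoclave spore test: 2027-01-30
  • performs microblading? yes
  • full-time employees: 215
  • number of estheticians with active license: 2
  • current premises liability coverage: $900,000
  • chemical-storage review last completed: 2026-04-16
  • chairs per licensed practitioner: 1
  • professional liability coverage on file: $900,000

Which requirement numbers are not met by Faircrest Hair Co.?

1. premises liability coverage $900,000 < $950,000 → not met
2. chairs per licensed practitioner 1 ≤ 3 → met
3. condition 'offers tanning services' holds; professional liability coverage $900,000 ≥ $725,000 → met
4. salon license present → met
5. chemical safety data sheets absent → not met
6. autoclave spore test 100 days ago vs limit 90 → not met
7. estheticians with active license 2 < 3 → not met
8. condition 'performs microblading' holds; sanitation inspection 124 days ago vs limit 120 → not met
9. licensed cosmetologists 0 < 3 → not met
10. disinfection procedure absent → not met
11. client consent form absent → not met
12. chemical-storage review 389 days ago vs limit 365 → not met
Not met: 1, 5, 6, 7, 8, 9, 10, 11, 12

1, 5, 6, 7, 8, 9, 10, 11, 12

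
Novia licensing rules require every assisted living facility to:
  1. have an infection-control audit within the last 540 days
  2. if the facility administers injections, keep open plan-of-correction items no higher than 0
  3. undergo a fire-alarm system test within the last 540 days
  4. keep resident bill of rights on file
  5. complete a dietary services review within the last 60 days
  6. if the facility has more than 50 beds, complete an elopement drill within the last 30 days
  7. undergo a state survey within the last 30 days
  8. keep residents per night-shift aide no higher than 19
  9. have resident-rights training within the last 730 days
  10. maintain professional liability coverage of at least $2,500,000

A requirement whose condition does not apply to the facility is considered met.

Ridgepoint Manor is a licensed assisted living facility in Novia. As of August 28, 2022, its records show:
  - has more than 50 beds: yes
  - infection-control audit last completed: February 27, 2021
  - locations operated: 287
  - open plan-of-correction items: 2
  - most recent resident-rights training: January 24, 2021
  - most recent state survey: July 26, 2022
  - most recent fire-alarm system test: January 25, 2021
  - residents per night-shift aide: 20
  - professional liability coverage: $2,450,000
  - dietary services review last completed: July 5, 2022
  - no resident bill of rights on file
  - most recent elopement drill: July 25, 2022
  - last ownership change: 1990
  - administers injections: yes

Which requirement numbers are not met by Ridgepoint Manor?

1. infection-control audit 547 days ago vs limit 540 → not met
2. condition 'administers injections' holds; open plan-of-correction items 2 > 0 → not met
3. fire-alarm system test 580 days ago vs limit 540 → not met
4. resident bill of rights absent → not met
5. dietary services review 54 days ago vs limit 60 → met
6. condition 'has more than 50 beds' holds; elopement drill 34 days ago vs limit 30 → not met
7. state survey 33 days ago vs limit 30 → not met
8. residents per night-shift aide 20 > 19 → not met
9. resident-rights training 581 days ago vs limit 730 → met
10. professional liability coverage $2,450,000 < $2,500,000 → not met
Not met: 1, 2, 3, 4, 6, 7, 8, 10

1, 2, 3, 4, 6, 7, 8, 10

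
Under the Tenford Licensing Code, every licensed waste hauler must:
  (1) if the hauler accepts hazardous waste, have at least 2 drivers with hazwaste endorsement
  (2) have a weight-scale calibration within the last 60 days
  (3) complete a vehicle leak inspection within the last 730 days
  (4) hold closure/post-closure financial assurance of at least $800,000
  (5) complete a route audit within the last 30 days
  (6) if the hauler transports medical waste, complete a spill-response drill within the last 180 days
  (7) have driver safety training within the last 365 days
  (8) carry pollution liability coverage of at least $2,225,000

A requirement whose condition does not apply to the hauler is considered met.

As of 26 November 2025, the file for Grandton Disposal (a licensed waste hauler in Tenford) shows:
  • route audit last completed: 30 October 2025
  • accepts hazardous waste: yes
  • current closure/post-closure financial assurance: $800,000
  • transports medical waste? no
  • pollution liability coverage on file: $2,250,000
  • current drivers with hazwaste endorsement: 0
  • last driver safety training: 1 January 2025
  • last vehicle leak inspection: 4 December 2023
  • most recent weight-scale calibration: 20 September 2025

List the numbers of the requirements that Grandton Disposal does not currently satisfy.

1, 2

1. condition 'accepts hazardous waste' holds; drivers with hazwaste endorsement 0 < 2 → not met
2. weight-scale calibration 67 days ago vs limit 60 → not met
3. vehicle leak inspection 723 days ago vs limit 730 → met
4. closure/post-closure financial assurance $800,000 ≥ $800,000 → met
5. route audit 27 days ago vs limit 30 → met
6. condition 'transports medical waste' does not hold → requirement n/a → met
7. driver safety training 329 days ago vs limit 365 → met
8. pollution liability coverage $2,250,000 ≥ $2,225,000 → met
Not met: 1, 2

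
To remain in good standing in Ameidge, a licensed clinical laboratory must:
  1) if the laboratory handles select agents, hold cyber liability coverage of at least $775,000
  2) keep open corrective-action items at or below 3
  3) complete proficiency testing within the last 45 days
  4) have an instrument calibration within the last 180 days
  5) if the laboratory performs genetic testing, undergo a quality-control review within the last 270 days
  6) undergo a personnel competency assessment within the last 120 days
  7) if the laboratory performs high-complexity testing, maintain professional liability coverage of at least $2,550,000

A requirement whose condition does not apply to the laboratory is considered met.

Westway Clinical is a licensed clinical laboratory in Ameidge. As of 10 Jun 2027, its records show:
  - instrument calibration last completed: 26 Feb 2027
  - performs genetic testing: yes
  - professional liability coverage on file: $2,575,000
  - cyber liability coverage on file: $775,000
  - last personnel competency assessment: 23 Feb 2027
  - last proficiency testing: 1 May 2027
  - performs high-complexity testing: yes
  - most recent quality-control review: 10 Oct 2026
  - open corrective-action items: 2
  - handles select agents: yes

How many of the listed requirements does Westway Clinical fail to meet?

1. condition 'handles select agents' holds; cyber liability coverage $775,000 ≥ $775,000 → met
2. open corrective-action items 2 ≤ 3 → met
3. proficiency testing 40 days ago vs limit 45 → met
4. instrument calibration 104 days ago vs limit 180 → met
5. condition 'performs genetic testing' holds; quality-control review 243 days ago vs limit 270 → met
6. personnel competency assessment 107 days ago vs limit 120 → met
7. condition 'performs high-complexity testing' holds; professional liability coverage $2,575,000 ≥ $2,550,000 → met
Not met: 0 of 7

0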